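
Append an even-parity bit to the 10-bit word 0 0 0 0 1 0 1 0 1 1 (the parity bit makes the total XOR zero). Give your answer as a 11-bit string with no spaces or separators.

XOR of the 10 data bits: 0⊕0⊕0⊕0⊕1⊕0⊕1⊕0⊕1⊕1 = 0
Parity bit = 0 (so all 11 bits XOR to 0).

00001010110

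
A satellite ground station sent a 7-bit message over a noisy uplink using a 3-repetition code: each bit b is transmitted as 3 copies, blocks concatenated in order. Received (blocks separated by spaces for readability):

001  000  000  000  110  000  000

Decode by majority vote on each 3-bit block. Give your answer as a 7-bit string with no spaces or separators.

Block 1 (001): 1 one → 0
Block 2 (000): 0 ones → 0
Block 3 (000): 0 ones → 0
Block 4 (000): 0 ones → 0
Block 5 (110): 2 ones → 1
Block 6 (000): 0 ones → 0
Block 7 (000): 0 ones → 0

0000100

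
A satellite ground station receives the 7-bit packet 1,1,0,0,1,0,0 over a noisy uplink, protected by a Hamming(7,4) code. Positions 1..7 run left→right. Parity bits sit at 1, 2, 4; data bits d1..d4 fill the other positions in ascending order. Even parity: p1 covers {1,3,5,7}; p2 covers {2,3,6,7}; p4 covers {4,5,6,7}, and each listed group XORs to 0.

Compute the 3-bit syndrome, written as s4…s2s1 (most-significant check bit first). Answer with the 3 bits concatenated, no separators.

110

s1 (pos 1,3,5,7): 1⊕0⊕1⊕0 = 0
s2 (pos 2,3,6,7): 1⊕0⊕0⊕0 = 1
s4 (pos 4,5,6,7): 0⊕1⊕0⊕0 = 1
Syndrome s4…s1 = 110 → error at position 6.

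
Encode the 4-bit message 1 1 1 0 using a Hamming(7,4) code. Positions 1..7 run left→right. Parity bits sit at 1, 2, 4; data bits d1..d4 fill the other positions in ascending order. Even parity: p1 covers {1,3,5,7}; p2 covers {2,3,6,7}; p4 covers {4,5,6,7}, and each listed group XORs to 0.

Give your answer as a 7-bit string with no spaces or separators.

0010110

Place data at non-parity positions: p1 p2 1 p4 1 1 0
p1 (pos 1,3,5,7): XOR of data positions = 1⊕1⊕0 = 0
p2 (pos 2,3,6,7): XOR of data positions = 1⊕1⊕0 = 0
p4 (pos 4,5,6,7): XOR of data positions = 1⊕1⊕0 = 0
Codeword: 0010110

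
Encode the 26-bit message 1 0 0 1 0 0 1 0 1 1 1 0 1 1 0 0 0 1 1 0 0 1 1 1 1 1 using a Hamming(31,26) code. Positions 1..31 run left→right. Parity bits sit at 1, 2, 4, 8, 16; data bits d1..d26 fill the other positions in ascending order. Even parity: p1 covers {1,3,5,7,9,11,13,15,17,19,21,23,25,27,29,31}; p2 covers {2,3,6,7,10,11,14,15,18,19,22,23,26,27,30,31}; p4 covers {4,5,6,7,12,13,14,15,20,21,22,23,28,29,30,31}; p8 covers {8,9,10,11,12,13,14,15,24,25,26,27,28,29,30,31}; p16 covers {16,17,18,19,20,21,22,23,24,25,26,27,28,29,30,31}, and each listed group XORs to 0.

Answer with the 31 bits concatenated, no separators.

Place data at non-parity positions: p1 p2 1 p4 0 0 1 p8 0 0 1 0 1 1 1 p16 0 1 1 0 0 0 1 1 0 0 1 1 1 1 1
p1 (pos 1,3,5,7,9,11,13,15,17,19,21,23,25,27,29,31): XOR of data positions = 1⊕0⊕1⊕0⊕1⊕1⊕1⊕0⊕1⊕0⊕1⊕0⊕1⊕1⊕1 = 0
p2 (pos 2,3,6,7,10,11,14,15,18,19,22,23,26,27,30,31): XOR of data positions = 1⊕0⊕1⊕0⊕1⊕1⊕1⊕1⊕1⊕0⊕1⊕0⊕1⊕1⊕1 = 1
p4 (pos 4,5,6,7,12,13,14,15,20,21,22,23,28,29,30,31): XOR of data positions = 0⊕0⊕1⊕0⊕1⊕1⊕1⊕0⊕0⊕0⊕1⊕1⊕1⊕1⊕1 = 1
p8 (pos 8,9,10,11,12,13,14,15,24,25,26,27,28,29,30,31): XOR of data positions = 0⊕0⊕1⊕0⊕1⊕1⊕1⊕1⊕0⊕0⊕1⊕1⊕1⊕1⊕1 = 0
p16 (pos 16,17,18,19,20,21,22,23,24,25,26,27,28,29,30,31): XOR of data positions = 0⊕1⊕1⊕0⊕0⊕0⊕1⊕1⊕0⊕0⊕1⊕1⊕1⊕1⊕1 = 1
Codeword: 0111001000101111011000110011111

0111001000101111011000110011111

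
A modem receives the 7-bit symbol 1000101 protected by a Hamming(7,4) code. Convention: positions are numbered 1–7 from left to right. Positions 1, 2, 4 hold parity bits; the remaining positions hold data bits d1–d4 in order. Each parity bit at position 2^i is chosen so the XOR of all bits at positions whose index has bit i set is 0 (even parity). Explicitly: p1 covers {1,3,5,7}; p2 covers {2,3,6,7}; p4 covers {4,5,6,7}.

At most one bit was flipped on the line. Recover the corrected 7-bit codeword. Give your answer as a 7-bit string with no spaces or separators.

1010101

s1 (pos 1,3,5,7): 1⊕0⊕1⊕1 = 1
s2 (pos 2,3,6,7): 0⊕0⊕0⊕1 = 1
s4 (pos 4,5,6,7): 0⊕1⊕0⊕1 = 0
Syndrome s4…s1 = 011 → error at position 3.
Flip position 3: 1000101 → 1010101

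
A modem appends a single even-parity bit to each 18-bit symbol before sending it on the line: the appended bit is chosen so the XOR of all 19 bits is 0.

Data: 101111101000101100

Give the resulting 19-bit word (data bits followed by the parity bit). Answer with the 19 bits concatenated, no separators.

1011111010001011000

XOR of the 18 data bits: 1⊕0⊕1⊕1⊕1⊕1⊕1⊕0⊕1⊕0⊕0⊕0⊕1⊕0⊕1⊕1⊕0⊕0 = 0
Parity bit = 0 (so all 19 bits XOR to 0).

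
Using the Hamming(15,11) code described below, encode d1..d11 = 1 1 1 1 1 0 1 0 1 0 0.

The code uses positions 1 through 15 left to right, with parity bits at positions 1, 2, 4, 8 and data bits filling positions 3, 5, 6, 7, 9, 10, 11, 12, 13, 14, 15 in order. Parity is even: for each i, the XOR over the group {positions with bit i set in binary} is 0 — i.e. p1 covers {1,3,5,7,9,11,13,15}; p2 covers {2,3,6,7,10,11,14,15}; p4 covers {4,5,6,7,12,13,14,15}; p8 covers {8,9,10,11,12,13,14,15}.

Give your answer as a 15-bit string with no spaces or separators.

Place data at non-parity positions: p1 p2 1 p4 1 1 1 p8 1 0 1 0 1 0 0
p1 (pos 1,3,5,7,9,11,13,15): XOR of data positions = 1⊕1⊕1⊕1⊕1⊕1⊕0 = 0
p2 (pos 2,3,6,7,10,11,14,15): XOR of data positions = 1⊕1⊕1⊕0⊕1⊕0⊕0 = 0
p4 (pos 4,5,6,7,12,13,14,15): XOR of data positions = 1⊕1⊕1⊕0⊕1⊕0⊕0 = 0
p8 (pos 8,9,10,11,12,13,14,15): XOR of data positions = 1⊕0⊕1⊕0⊕1⊕0⊕0 = 1
Codeword: 001011111010100

001011111010100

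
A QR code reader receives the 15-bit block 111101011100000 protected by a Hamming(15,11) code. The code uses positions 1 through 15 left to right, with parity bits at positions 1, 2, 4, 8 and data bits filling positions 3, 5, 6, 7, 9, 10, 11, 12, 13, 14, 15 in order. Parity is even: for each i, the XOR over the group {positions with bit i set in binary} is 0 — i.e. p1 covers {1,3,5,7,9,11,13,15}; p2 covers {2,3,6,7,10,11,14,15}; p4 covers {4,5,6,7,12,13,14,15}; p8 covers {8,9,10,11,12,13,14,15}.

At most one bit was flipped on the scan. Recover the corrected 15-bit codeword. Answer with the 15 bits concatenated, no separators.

s1 (pos 1,3,5,7,9,11,13,15): 1⊕1⊕0⊕0⊕1⊕0⊕0⊕0 = 1
s2 (pos 2,3,6,7,10,11,14,15): 1⊕1⊕1⊕0⊕1⊕0⊕0⊕0 = 0
s4 (pos 4,5,6,7,12,13,14,15): 1⊕0⊕1⊕0⊕0⊕0⊕0⊕0 = 0
s8 (pos 8,9,10,11,12,13,14,15): 1⊕1⊕1⊕0⊕0⊕0⊕0⊕0 = 1
Syndrome s8…s1 = 1001 → error at position 9.
Flip position 9: 111101011100000 → 111101010100000

111101010100000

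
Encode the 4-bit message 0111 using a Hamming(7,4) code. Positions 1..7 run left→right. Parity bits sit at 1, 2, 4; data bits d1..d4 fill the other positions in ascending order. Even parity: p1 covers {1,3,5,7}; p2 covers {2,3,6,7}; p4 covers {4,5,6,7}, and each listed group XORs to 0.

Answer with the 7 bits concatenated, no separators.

Place data at non-parity positions: p1 p2 0 p4 1 1 1
p1 (pos 1,3,5,7): XOR of data positions = 0⊕1⊕1 = 0
p2 (pos 2,3,6,7): XOR of data positions = 0⊕1⊕1 = 0
p4 (pos 4,5,6,7): XOR of data positions = 1⊕1⊕1 = 1
Codeword: 0001111

0001111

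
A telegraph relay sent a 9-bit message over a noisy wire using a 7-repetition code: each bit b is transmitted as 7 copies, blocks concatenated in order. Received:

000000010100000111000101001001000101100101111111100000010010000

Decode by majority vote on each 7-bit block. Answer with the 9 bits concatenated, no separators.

000001100

Block 1 (0000000): 0 ones → 0
Block 2 (1010000): 2 ones → 0
Block 3 (0111000): 3 ones → 0
Block 4 (1010010): 3 ones → 0
Block 5 (0100010): 2 ones → 0
Block 6 (1100101): 4 ones → 1
Block 7 (1111111): 7 ones → 1
Block 8 (0000001): 1 one → 0
Block 9 (0010000): 1 one → 0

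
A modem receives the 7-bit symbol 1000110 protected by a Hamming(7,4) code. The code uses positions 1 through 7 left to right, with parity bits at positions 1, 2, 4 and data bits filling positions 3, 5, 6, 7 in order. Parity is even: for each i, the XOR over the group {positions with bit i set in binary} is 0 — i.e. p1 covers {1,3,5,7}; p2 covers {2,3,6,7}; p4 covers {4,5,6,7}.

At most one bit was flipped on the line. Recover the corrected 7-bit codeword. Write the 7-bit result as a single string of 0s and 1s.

1100110

s1 (pos 1,3,5,7): 1⊕0⊕1⊕0 = 0
s2 (pos 2,3,6,7): 0⊕0⊕1⊕0 = 1
s4 (pos 4,5,6,7): 0⊕1⊕1⊕0 = 0
Syndrome s4…s1 = 010 → error at position 2.
Flip position 2: 1000110 → 1100110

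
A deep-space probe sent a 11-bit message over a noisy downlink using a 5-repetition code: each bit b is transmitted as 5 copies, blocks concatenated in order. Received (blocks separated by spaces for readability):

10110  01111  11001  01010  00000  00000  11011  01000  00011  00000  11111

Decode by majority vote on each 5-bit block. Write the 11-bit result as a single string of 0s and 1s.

Block 1 (10110): 3 ones → 1
Block 2 (01111): 4 ones → 1
Block 3 (11001): 3 ones → 1
Block 4 (01010): 2 ones → 0
Block 5 (00000): 0 ones → 0
Block 6 (00000): 0 ones → 0
Block 7 (11011): 4 ones → 1
Block 8 (01000): 1 one → 0
Block 9 (00011): 2 ones → 0
Block 10 (00000): 0 ones → 0
Block 11 (11111): 5 ones → 1

11100010001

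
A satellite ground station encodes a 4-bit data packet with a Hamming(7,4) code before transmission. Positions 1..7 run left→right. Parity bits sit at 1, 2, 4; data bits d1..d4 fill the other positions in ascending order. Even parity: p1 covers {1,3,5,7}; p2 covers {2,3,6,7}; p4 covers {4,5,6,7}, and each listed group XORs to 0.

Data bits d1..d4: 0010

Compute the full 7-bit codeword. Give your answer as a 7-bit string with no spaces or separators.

0101010

Place data at non-parity positions: p1 p2 0 p4 0 1 0
p1 (pos 1,3,5,7): XOR of data positions = 0⊕0⊕0 = 0
p2 (pos 2,3,6,7): XOR of data positions = 0⊕1⊕0 = 1
p4 (pos 4,5,6,7): XOR of data positions = 0⊕1⊕0 = 1
Codeword: 0101010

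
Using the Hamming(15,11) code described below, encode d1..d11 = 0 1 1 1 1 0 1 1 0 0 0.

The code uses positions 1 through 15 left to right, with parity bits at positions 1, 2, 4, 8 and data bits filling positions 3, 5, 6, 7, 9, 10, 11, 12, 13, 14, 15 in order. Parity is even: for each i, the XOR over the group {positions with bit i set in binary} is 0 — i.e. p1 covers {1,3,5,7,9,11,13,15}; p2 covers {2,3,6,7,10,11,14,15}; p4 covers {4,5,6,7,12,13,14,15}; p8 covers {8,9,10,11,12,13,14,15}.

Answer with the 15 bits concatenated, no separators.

010011111011000

Place data at non-parity positions: p1 p2 0 p4 1 1 1 p8 1 0 1 1 0 0 0
p1 (pos 1,3,5,7,9,11,13,15): XOR of data positions = 0⊕1⊕1⊕1⊕1⊕0⊕0 = 0
p2 (pos 2,3,6,7,10,11,14,15): XOR of data positions = 0⊕1⊕1⊕0⊕1⊕0⊕0 = 1
p4 (pos 4,5,6,7,12,13,14,15): XOR of data positions = 1⊕1⊕1⊕1⊕0⊕0⊕0 = 0
p8 (pos 8,9,10,11,12,13,14,15): XOR of data positions = 1⊕0⊕1⊕1⊕0⊕0⊕0 = 1
Codeword: 010011111011000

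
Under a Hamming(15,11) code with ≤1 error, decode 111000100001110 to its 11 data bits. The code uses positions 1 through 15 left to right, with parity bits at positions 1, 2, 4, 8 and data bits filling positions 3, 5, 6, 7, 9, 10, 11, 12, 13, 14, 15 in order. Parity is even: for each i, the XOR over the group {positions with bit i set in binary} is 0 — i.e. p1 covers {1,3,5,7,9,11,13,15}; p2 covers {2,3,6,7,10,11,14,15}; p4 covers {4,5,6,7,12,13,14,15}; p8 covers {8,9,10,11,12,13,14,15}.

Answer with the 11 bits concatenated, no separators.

s1 (pos 1,3,5,7,9,11,13,15): 1⊕1⊕0⊕1⊕0⊕0⊕1⊕0 = 0
s2 (pos 2,3,6,7,10,11,14,15): 1⊕1⊕0⊕1⊕0⊕0⊕1⊕0 = 0
s4 (pos 4,5,6,7,12,13,14,15): 0⊕0⊕0⊕1⊕1⊕1⊕1⊕0 = 0
s8 (pos 8,9,10,11,12,13,14,15): 0⊕0⊕0⊕0⊕1⊕1⊕1⊕0 = 1
Syndrome s8…s1 = 1000 → error at position 8.
Flip position 8: 111000100001110 → 111000110001110
Read data bits from positions 3,5,6,7,9,10,11,12,13,14,15: 10010001110

10010001110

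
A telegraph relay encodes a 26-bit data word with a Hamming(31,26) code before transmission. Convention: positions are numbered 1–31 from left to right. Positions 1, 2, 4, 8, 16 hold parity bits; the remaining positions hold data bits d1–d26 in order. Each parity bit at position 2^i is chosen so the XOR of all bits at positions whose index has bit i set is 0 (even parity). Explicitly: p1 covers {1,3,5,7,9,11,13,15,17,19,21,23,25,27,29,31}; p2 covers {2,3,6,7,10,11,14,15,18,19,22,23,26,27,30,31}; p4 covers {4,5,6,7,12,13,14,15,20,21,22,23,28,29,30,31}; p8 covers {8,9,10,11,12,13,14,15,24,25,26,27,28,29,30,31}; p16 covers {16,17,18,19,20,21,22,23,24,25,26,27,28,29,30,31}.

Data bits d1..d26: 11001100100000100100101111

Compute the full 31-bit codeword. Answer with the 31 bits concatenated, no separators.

1010100011001001000100100101111

Place data at non-parity positions: p1 p2 1 p4 1 0 0 p8 1 1 0 0 1 0 0 p16 0 0 0 1 0 0 1 0 0 1 0 1 1 1 1
p1 (pos 1,3,5,7,9,11,13,15,17,19,21,23,25,27,29,31): XOR of data positions = 1⊕1⊕0⊕1⊕0⊕1⊕0⊕0⊕0⊕0⊕1⊕0⊕0⊕1⊕1 = 1
p2 (pos 2,3,6,7,10,11,14,15,18,19,22,23,26,27,30,31): XOR of data positions = 1⊕0⊕0⊕1⊕0⊕0⊕0⊕0⊕0⊕0⊕1⊕1⊕0⊕1⊕1 = 0
p4 (pos 4,5,6,7,12,13,14,15,20,21,22,23,28,29,30,31): XOR of data positions = 1⊕0⊕0⊕0⊕1⊕0⊕0⊕1⊕0⊕0⊕1⊕1⊕1⊕1⊕1 = 0
p8 (pos 8,9,10,11,12,13,14,15,24,25,26,27,28,29,30,31): XOR of data positions = 1⊕1⊕0⊕0⊕1⊕0⊕0⊕0⊕0⊕1⊕0⊕1⊕1⊕1⊕1 = 0
p16 (pos 16,17,18,19,20,21,22,23,24,25,26,27,28,29,30,31): XOR of data positions = 0⊕0⊕0⊕1⊕0⊕0⊕1⊕0⊕0⊕1⊕0⊕1⊕1⊕1⊕1 = 1
Codeword: 1010100011001001000100100101111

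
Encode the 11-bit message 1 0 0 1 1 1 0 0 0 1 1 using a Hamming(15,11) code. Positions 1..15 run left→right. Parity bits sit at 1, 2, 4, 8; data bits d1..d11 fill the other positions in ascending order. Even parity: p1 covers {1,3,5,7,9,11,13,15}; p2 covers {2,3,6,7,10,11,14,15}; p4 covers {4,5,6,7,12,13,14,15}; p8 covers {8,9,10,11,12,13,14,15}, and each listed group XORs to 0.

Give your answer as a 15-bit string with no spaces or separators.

011100101100011

Place data at non-parity positions: p1 p2 1 p4 0 0 1 p8 1 1 0 0 0 1 1
p1 (pos 1,3,5,7,9,11,13,15): XOR of data positions = 1⊕0⊕1⊕1⊕0⊕0⊕1 = 0
p2 (pos 2,3,6,7,10,11,14,15): XOR of data positions = 1⊕0⊕1⊕1⊕0⊕1⊕1 = 1
p4 (pos 4,5,6,7,12,13,14,15): XOR of data positions = 0⊕0⊕1⊕0⊕0⊕1⊕1 = 1
p8 (pos 8,9,10,11,12,13,14,15): XOR of data positions = 1⊕1⊕0⊕0⊕0⊕1⊕1 = 0
Codeword: 011100101100011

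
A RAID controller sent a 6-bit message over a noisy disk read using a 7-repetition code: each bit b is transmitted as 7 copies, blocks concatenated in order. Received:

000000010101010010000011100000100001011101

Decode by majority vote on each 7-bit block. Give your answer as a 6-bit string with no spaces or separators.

010001

Block 1 (0000000): 0 ones → 0
Block 2 (1010101): 4 ones → 1
Block 3 (0010000): 1 one → 0
Block 4 (0111000): 3 ones → 0
Block 5 (0010000): 1 one → 0
Block 6 (1011101): 5 ones → 1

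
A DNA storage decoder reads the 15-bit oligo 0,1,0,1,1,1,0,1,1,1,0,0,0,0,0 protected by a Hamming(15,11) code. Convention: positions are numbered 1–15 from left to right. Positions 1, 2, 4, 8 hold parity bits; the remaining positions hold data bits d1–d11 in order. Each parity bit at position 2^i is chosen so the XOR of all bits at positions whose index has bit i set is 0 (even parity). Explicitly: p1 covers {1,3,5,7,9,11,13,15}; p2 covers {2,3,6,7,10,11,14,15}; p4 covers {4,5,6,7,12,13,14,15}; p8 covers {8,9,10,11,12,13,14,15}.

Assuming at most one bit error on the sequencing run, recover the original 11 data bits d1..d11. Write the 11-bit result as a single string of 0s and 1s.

01101100010

s1 (pos 1,3,5,7,9,11,13,15): 0⊕0⊕1⊕0⊕1⊕0⊕0⊕0 = 0
s2 (pos 2,3,6,7,10,11,14,15): 1⊕0⊕1⊕0⊕1⊕0⊕0⊕0 = 1
s4 (pos 4,5,6,7,12,13,14,15): 1⊕1⊕1⊕0⊕0⊕0⊕0⊕0 = 1
s8 (pos 8,9,10,11,12,13,14,15): 1⊕1⊕1⊕0⊕0⊕0⊕0⊕0 = 1
Syndrome s8…s1 = 1110 → error at position 14.
Flip position 14: 010111011100000 → 010111011100010
Read data bits from positions 3,5,6,7,9,10,11,12,13,14,15: 01101100010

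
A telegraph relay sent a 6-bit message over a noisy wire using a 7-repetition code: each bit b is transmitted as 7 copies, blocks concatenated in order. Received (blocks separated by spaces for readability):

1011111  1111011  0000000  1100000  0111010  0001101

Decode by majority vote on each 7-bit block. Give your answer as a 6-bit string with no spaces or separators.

Block 1 (1011111): 6 ones → 1
Block 2 (1111011): 6 ones → 1
Block 3 (0000000): 0 ones → 0
Block 4 (1100000): 2 ones → 0
Block 5 (0111010): 4 ones → 1
Block 6 (0001101): 3 ones → 0

110010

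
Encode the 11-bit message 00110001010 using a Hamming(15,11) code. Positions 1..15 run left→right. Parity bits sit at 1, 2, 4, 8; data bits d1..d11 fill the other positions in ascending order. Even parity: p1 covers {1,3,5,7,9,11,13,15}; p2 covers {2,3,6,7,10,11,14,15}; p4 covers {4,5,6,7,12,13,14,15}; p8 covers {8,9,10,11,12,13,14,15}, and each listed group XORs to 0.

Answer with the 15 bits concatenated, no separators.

110001100001010

Place data at non-parity positions: p1 p2 0 p4 0 1 1 p8 0 0 0 1 0 1 0
p1 (pos 1,3,5,7,9,11,13,15): XOR of data positions = 0⊕0⊕1⊕0⊕0⊕0⊕0 = 1
p2 (pos 2,3,6,7,10,11,14,15): XOR of data positions = 0⊕1⊕1⊕0⊕0⊕1⊕0 = 1
p4 (pos 4,5,6,7,12,13,14,15): XOR of data positions = 0⊕1⊕1⊕1⊕0⊕1⊕0 = 0
p8 (pos 8,9,10,11,12,13,14,15): XOR of data positions = 0⊕0⊕0⊕1⊕0⊕1⊕0 = 0
Codeword: 110001100001010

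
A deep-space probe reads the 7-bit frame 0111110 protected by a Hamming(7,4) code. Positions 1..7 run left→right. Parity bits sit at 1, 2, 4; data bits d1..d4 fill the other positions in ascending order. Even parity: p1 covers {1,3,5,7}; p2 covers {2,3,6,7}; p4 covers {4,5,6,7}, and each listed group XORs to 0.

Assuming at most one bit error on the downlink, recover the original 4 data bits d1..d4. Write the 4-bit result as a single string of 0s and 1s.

s1 (pos 1,3,5,7): 0⊕1⊕1⊕0 = 0
s2 (pos 2,3,6,7): 1⊕1⊕1⊕0 = 1
s4 (pos 4,5,6,7): 1⊕1⊕1⊕0 = 1
Syndrome s4…s1 = 110 → error at position 6.
Flip position 6: 0111110 → 0111100
Read data bits from positions 3,5,6,7: 1100

1100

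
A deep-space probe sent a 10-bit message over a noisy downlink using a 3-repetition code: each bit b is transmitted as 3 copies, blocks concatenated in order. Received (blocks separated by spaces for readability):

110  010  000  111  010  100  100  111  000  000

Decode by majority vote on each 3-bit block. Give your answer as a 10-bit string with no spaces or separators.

Block 1 (110): 2 ones → 1
Block 2 (010): 1 one → 0
Block 3 (000): 0 ones → 0
Block 4 (111): 3 ones → 1
Block 5 (010): 1 one → 0
Block 6 (100): 1 one → 0
Block 7 (100): 1 one → 0
Block 8 (111): 3 ones → 1
Block 9 (000): 0 ones → 0
Block 10 (000): 0 ones → 0

1001000100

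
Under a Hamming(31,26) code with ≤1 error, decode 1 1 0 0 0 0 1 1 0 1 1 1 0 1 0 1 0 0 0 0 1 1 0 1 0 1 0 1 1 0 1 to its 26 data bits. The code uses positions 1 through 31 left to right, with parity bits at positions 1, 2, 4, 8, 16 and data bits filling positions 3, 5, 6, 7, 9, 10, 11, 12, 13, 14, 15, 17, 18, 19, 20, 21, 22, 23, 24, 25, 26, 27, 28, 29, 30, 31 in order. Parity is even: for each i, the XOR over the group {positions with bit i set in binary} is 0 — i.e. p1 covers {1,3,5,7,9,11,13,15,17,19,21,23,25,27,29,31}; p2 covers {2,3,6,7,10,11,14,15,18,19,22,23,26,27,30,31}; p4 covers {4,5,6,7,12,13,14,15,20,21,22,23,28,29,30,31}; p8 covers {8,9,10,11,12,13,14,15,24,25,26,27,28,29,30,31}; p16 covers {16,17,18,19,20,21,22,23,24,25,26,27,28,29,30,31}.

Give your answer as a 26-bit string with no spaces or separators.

00010111010000011010101101

s1 (pos 1,3,5,7,9,11,13,15,17,19,21,23,25,27,29,31): 1⊕0⊕0⊕1⊕0⊕1⊕0⊕0⊕0⊕0⊕1⊕0⊕0⊕0⊕1⊕1 = 0
s2 (pos 2,3,6,7,10,11,14,15,18,19,22,23,26,27,30,31): 1⊕0⊕0⊕1⊕1⊕1⊕1⊕0⊕0⊕0⊕1⊕0⊕1⊕0⊕0⊕1 = 0
s4 (pos 4,5,6,7,12,13,14,15,20,21,22,23,28,29,30,31): 0⊕0⊕0⊕1⊕1⊕0⊕1⊕0⊕0⊕1⊕1⊕0⊕1⊕1⊕0⊕1 = 0
s8 (pos 8,9,10,11,12,13,14,15,24,25,26,27,28,29,30,31): 1⊕0⊕1⊕1⊕1⊕0⊕1⊕0⊕1⊕0⊕1⊕0⊕1⊕1⊕0⊕1 = 0
s16 (pos 16,17,18,19,20,21,22,23,24,25,26,27,28,29,30,31): 1⊕0⊕0⊕0⊕0⊕1⊕1⊕0⊕1⊕0⊕1⊕0⊕1⊕1⊕0⊕1 = 0
Syndrome s16…s1 = 00000 → no error.
Read data bits from positions 3,5,6,7,9,10,11,12,13,14,15,17,18,19,20,21,22,23,24,25,26,27,28,29,30,31: 00010111010000011010101101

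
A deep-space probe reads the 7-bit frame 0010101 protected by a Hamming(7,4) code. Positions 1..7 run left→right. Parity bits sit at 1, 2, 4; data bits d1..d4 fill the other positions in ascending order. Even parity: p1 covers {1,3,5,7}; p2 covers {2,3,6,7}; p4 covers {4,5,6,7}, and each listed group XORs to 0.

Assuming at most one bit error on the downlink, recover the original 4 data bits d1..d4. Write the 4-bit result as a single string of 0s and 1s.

1101

s1 (pos 1,3,5,7): 0⊕1⊕1⊕1 = 1
s2 (pos 2,3,6,7): 0⊕1⊕0⊕1 = 0
s4 (pos 4,5,6,7): 0⊕1⊕0⊕1 = 0
Syndrome s4…s1 = 001 → error at position 1.
Flip position 1: 0010101 → 1010101
Read data bits from positions 3,5,6,7: 1101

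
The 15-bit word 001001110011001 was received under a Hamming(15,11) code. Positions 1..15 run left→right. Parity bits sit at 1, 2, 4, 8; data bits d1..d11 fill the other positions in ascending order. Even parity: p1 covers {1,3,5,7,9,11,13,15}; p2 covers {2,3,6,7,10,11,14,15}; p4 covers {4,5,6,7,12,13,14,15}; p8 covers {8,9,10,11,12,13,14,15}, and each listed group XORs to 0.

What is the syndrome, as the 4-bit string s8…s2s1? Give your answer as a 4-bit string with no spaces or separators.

s1 (pos 1,3,5,7,9,11,13,15): 0⊕1⊕0⊕1⊕0⊕1⊕0⊕1 = 0
s2 (pos 2,3,6,7,10,11,14,15): 0⊕1⊕1⊕1⊕0⊕1⊕0⊕1 = 1
s4 (pos 4,5,6,7,12,13,14,15): 0⊕0⊕1⊕1⊕1⊕0⊕0⊕1 = 0
s8 (pos 8,9,10,11,12,13,14,15): 1⊕0⊕0⊕1⊕1⊕0⊕0⊕1 = 0
Syndrome s8…s1 = 0010 → error at position 2.

0010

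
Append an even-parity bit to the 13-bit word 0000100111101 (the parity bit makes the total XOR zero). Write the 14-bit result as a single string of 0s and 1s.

XOR of the 13 data bits: 0⊕0⊕0⊕0⊕1⊕0⊕0⊕1⊕1⊕1⊕1⊕0⊕1 = 0
Parity bit = 0 (so all 14 bits XOR to 0).

00001001111010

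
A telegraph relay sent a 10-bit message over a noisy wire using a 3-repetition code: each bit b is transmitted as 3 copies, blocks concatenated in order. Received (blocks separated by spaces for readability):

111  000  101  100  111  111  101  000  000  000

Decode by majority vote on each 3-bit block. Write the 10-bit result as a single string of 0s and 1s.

Block 1 (111): 3 ones → 1
Block 2 (000): 0 ones → 0
Block 3 (101): 2 ones → 1
Block 4 (100): 1 one → 0
Block 5 (111): 3 ones → 1
Block 6 (111): 3 ones → 1
Block 7 (101): 2 ones → 1
Block 8 (000): 0 ones → 0
Block 9 (000): 0 ones → 0
Block 10 (000): 0 ones → 0

1010111000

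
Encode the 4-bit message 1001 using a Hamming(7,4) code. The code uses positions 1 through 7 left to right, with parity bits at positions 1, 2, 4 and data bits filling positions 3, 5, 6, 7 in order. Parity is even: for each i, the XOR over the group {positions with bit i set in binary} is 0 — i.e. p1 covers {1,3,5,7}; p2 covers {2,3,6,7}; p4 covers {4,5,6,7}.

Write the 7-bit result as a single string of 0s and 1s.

Place data at non-parity positions: p1 p2 1 p4 0 0 1
p1 (pos 1,3,5,7): XOR of data positions = 1⊕0⊕1 = 0
p2 (pos 2,3,6,7): XOR of data positions = 1⊕0⊕1 = 0
p4 (pos 4,5,6,7): XOR of data positions = 0⊕0⊕1 = 1
Codeword: 0011001

0011001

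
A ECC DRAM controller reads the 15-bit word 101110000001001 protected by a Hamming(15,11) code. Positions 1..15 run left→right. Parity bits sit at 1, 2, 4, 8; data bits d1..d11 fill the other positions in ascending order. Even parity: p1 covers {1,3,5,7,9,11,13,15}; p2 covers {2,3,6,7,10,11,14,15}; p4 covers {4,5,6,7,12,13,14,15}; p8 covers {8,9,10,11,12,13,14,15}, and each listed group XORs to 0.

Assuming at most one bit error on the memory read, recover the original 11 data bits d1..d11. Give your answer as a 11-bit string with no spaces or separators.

11000001001

s1 (pos 1,3,5,7,9,11,13,15): 1⊕1⊕1⊕0⊕0⊕0⊕0⊕1 = 0
s2 (pos 2,3,6,7,10,11,14,15): 0⊕1⊕0⊕0⊕0⊕0⊕0⊕1 = 0
s4 (pos 4,5,6,7,12,13,14,15): 1⊕1⊕0⊕0⊕1⊕0⊕0⊕1 = 0
s8 (pos 8,9,10,11,12,13,14,15): 0⊕0⊕0⊕0⊕1⊕0⊕0⊕1 = 0
Syndrome s8…s1 = 0000 → no error.
Read data bits from positions 3,5,6,7,9,10,11,12,13,14,15: 11000001001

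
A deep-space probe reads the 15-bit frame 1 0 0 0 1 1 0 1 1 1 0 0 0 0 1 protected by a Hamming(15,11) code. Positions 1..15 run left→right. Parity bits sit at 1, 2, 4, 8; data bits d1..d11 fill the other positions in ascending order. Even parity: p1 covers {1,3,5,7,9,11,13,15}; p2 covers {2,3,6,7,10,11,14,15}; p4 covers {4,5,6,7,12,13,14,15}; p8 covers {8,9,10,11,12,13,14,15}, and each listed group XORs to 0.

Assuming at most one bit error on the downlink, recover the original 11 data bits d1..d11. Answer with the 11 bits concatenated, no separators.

s1 (pos 1,3,5,7,9,11,13,15): 1⊕0⊕1⊕0⊕1⊕0⊕0⊕1 = 0
s2 (pos 2,3,6,7,10,11,14,15): 0⊕0⊕1⊕0⊕1⊕0⊕0⊕1 = 1
s4 (pos 4,5,6,7,12,13,14,15): 0⊕1⊕1⊕0⊕0⊕0⊕0⊕1 = 1
s8 (pos 8,9,10,11,12,13,14,15): 1⊕1⊕1⊕0⊕0⊕0⊕0⊕1 = 0
Syndrome s8…s1 = 0110 → error at position 6.
Flip position 6: 100011011100001 → 100010011100001
Read data bits from positions 3,5,6,7,9,10,11,12,13,14,15: 01001100001

01001100001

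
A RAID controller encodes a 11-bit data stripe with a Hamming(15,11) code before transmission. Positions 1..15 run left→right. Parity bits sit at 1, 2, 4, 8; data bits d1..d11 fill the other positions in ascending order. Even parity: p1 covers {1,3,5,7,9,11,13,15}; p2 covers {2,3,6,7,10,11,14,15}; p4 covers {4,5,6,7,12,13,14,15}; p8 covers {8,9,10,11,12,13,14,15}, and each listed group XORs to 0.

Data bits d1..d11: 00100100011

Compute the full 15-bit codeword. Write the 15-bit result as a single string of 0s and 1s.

Place data at non-parity positions: p1 p2 0 p4 0 1 0 p8 0 1 0 0 0 1 1
p1 (pos 1,3,5,7,9,11,13,15): XOR of data positions = 0⊕0⊕0⊕0⊕0⊕0⊕1 = 1
p2 (pos 2,3,6,7,10,11,14,15): XOR of data positions = 0⊕1⊕0⊕1⊕0⊕1⊕1 = 0
p4 (pos 4,5,6,7,12,13,14,15): XOR of data positions = 0⊕1⊕0⊕0⊕0⊕1⊕1 = 1
p8 (pos 8,9,10,11,12,13,14,15): XOR of data positions = 0⊕1⊕0⊕0⊕0⊕1⊕1 = 1
Codeword: 100101010100011

100101010100011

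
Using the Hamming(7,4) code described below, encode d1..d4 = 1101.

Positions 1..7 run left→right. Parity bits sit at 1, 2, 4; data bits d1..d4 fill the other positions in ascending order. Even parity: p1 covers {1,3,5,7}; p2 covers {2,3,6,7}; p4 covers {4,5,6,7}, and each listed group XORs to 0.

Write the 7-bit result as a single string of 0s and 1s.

Place data at non-parity positions: p1 p2 1 p4 1 0 1
p1 (pos 1,3,5,7): XOR of data positions = 1⊕1⊕1 = 1
p2 (pos 2,3,6,7): XOR of data positions = 1⊕0⊕1 = 0
p4 (pos 4,5,6,7): XOR of data positions = 1⊕0⊕1 = 0
Codeword: 1010101

1010101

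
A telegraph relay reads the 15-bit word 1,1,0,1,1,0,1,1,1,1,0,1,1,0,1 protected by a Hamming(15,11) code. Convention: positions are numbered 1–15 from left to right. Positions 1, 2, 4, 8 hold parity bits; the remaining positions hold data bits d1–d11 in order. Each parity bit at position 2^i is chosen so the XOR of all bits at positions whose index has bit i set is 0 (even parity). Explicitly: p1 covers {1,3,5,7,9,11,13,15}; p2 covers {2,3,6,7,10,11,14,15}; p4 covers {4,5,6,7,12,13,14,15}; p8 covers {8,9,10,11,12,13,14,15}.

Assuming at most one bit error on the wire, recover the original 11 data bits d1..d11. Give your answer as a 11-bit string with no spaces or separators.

01011101101

s1 (pos 1,3,5,7,9,11,13,15): 1⊕0⊕1⊕1⊕1⊕0⊕1⊕1 = 0
s2 (pos 2,3,6,7,10,11,14,15): 1⊕0⊕0⊕1⊕1⊕0⊕0⊕1 = 0
s4 (pos 4,5,6,7,12,13,14,15): 1⊕1⊕0⊕1⊕1⊕1⊕0⊕1 = 0
s8 (pos 8,9,10,11,12,13,14,15): 1⊕1⊕1⊕0⊕1⊕1⊕0⊕1 = 0
Syndrome s8…s1 = 0000 → no error.
Read data bits from positions 3,5,6,7,9,10,11,12,13,14,15: 01011101101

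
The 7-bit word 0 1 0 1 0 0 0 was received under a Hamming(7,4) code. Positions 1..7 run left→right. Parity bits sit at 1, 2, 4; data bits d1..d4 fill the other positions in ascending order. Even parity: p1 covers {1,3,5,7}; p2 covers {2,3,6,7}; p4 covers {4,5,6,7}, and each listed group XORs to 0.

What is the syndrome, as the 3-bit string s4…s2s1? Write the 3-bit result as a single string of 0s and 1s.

110

s1 (pos 1,3,5,7): 0⊕0⊕0⊕0 = 0
s2 (pos 2,3,6,7): 1⊕0⊕0⊕0 = 1
s4 (pos 4,5,6,7): 1⊕0⊕0⊕0 = 1
Syndrome s4…s1 = 110 → error at position 6.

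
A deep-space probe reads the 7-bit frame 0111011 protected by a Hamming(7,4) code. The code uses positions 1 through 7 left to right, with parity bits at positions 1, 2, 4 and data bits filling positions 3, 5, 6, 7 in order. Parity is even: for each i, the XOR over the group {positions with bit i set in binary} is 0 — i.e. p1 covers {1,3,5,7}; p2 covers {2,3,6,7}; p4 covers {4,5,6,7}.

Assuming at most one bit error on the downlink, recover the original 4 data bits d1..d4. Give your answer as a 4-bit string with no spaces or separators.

1011

s1 (pos 1,3,5,7): 0⊕1⊕0⊕1 = 0
s2 (pos 2,3,6,7): 1⊕1⊕1⊕1 = 0
s4 (pos 4,5,6,7): 1⊕0⊕1⊕1 = 1
Syndrome s4…s1 = 100 → error at position 4.
Flip position 4: 0111011 → 0110011
Read data bits from positions 3,5,6,7: 1011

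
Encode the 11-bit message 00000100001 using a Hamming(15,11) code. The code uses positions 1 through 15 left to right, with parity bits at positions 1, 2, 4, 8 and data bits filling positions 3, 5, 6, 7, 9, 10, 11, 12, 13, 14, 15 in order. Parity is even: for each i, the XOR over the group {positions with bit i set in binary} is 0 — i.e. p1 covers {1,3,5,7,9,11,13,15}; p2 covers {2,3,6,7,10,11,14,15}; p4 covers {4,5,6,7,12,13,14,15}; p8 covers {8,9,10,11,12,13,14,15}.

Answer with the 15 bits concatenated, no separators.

100100000100001

Place data at non-parity positions: p1 p2 0 p4 0 0 0 p8 0 1 0 0 0 0 1
p1 (pos 1,3,5,7,9,11,13,15): XOR of data positions = 0⊕0⊕0⊕0⊕0⊕0⊕1 = 1
p2 (pos 2,3,6,7,10,11,14,15): XOR of data positions = 0⊕0⊕0⊕1⊕0⊕0⊕1 = 0
p4 (pos 4,5,6,7,12,13,14,15): XOR of data positions = 0⊕0⊕0⊕0⊕0⊕0⊕1 = 1
p8 (pos 8,9,10,11,12,13,14,15): XOR of data positions = 0⊕1⊕0⊕0⊕0⊕0⊕1 = 0
Codeword: 100100000100001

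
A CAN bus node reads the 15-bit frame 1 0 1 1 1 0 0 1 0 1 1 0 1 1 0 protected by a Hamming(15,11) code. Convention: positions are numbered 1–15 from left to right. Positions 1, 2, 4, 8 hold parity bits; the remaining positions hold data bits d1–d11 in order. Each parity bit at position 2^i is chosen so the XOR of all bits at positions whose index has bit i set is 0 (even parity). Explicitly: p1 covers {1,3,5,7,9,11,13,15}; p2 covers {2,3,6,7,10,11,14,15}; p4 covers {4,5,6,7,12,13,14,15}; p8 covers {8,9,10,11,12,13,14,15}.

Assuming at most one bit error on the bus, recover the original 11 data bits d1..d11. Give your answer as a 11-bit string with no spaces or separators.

11001110110

s1 (pos 1,3,5,7,9,11,13,15): 1⊕1⊕1⊕0⊕0⊕1⊕1⊕0 = 1
s2 (pos 2,3,6,7,10,11,14,15): 0⊕1⊕0⊕0⊕1⊕1⊕1⊕0 = 0
s4 (pos 4,5,6,7,12,13,14,15): 1⊕1⊕0⊕0⊕0⊕1⊕1⊕0 = 0
s8 (pos 8,9,10,11,12,13,14,15): 1⊕0⊕1⊕1⊕0⊕1⊕1⊕0 = 1
Syndrome s8…s1 = 1001 → error at position 9.
Flip position 9: 101110010110110 → 101110011110110
Read data bits from positions 3,5,6,7,9,10,11,12,13,14,15: 11001110110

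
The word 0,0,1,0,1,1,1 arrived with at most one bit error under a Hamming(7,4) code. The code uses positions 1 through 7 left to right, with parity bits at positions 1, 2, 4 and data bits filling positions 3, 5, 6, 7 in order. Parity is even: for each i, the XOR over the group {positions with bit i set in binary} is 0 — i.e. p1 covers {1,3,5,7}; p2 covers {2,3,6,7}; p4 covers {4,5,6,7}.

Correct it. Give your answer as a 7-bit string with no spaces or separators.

0010110

s1 (pos 1,3,5,7): 0⊕1⊕1⊕1 = 1
s2 (pos 2,3,6,7): 0⊕1⊕1⊕1 = 1
s4 (pos 4,5,6,7): 0⊕1⊕1⊕1 = 1
Syndrome s4…s1 = 111 → error at position 7.
Flip position 7: 0010111 → 0010110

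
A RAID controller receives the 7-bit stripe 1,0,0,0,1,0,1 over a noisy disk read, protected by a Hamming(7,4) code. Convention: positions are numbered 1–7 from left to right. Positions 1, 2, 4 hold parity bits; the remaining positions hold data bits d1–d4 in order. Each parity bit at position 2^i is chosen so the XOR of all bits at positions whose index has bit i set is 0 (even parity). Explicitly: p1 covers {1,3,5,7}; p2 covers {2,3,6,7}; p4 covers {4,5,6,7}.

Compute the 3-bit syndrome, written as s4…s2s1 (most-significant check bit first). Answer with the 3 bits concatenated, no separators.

s1 (pos 1,3,5,7): 1⊕0⊕1⊕1 = 1
s2 (pos 2,3,6,7): 0⊕0⊕0⊕1 = 1
s4 (pos 4,5,6,7): 0⊕1⊕0⊕1 = 0
Syndrome s4…s1 = 011 → error at position 3.

011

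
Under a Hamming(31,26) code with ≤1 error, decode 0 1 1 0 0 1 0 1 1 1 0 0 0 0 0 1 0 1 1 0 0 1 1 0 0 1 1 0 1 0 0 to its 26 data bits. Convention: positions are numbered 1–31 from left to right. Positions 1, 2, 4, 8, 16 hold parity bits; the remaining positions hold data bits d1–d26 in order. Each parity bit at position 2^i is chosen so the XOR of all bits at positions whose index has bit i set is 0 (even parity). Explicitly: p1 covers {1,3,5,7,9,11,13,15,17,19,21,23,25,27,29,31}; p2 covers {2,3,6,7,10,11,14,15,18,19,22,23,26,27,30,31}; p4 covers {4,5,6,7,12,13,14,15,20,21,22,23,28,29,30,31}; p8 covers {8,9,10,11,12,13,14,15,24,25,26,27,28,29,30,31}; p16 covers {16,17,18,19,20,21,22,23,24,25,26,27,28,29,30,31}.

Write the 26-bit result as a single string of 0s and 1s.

10101100000011001100110100

s1 (pos 1,3,5,7,9,11,13,15,17,19,21,23,25,27,29,31): 0⊕1⊕0⊕0⊕1⊕0⊕0⊕0⊕0⊕1⊕0⊕1⊕0⊕1⊕1⊕0 = 0
s2 (pos 2,3,6,7,10,11,14,15,18,19,22,23,26,27,30,31): 1⊕1⊕1⊕0⊕1⊕0⊕0⊕0⊕1⊕1⊕1⊕1⊕1⊕1⊕0⊕0 = 0
s4 (pos 4,5,6,7,12,13,14,15,20,21,22,23,28,29,30,31): 0⊕0⊕1⊕0⊕0⊕0⊕0⊕0⊕0⊕0⊕1⊕1⊕0⊕1⊕0⊕0 = 0
s8 (pos 8,9,10,11,12,13,14,15,24,25,26,27,28,29,30,31): 1⊕1⊕1⊕0⊕0⊕0⊕0⊕0⊕0⊕0⊕1⊕1⊕0⊕1⊕0⊕0 = 0
s16 (pos 16,17,18,19,20,21,22,23,24,25,26,27,28,29,30,31): 1⊕0⊕1⊕1⊕0⊕0⊕1⊕1⊕0⊕0⊕1⊕1⊕0⊕1⊕0⊕0 = 0
Syndrome s16…s1 = 00000 → no error.
Read data bits from positions 3,5,6,7,9,10,11,12,13,14,15,17,18,19,20,21,22,23,24,25,26,27,28,29,30,31: 10101100000011001100110100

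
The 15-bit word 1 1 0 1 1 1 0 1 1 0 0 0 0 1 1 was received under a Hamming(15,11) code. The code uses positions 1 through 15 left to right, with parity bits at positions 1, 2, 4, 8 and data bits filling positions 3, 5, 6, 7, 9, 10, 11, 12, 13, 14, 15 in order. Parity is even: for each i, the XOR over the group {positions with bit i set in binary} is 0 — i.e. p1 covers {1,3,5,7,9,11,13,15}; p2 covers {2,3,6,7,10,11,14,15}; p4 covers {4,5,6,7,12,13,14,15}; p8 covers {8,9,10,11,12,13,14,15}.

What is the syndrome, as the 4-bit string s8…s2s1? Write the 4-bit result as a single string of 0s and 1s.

s1 (pos 1,3,5,7,9,11,13,15): 1⊕0⊕1⊕0⊕1⊕0⊕0⊕1 = 0
s2 (pos 2,3,6,7,10,11,14,15): 1⊕0⊕1⊕0⊕0⊕0⊕1⊕1 = 0
s4 (pos 4,5,6,7,12,13,14,15): 1⊕1⊕1⊕0⊕0⊕0⊕1⊕1 = 1
s8 (pos 8,9,10,11,12,13,14,15): 1⊕1⊕0⊕0⊕0⊕0⊕1⊕1 = 0
Syndrome s8…s1 = 0100 → error at position 4.

0100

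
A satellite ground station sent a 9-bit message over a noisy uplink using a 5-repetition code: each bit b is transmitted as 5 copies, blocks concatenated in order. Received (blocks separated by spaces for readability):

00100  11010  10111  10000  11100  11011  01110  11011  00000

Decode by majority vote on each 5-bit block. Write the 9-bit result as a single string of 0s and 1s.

011011110

Block 1 (00100): 1 one → 0
Block 2 (11010): 3 ones → 1
Block 3 (10111): 4 ones → 1
Block 4 (10000): 1 one → 0
Block 5 (11100): 3 ones → 1
Block 6 (11011): 4 ones → 1
Block 7 (01110): 3 ones → 1
Block 8 (11011): 4 ones → 1
Block 9 (00000): 0 ones → 0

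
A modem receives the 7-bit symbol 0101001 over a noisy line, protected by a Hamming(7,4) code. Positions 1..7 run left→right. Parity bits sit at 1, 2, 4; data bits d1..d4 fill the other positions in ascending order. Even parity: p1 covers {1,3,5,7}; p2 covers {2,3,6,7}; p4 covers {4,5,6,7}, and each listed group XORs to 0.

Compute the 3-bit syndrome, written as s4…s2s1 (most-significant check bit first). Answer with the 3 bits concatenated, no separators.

001

s1 (pos 1,3,5,7): 0⊕0⊕0⊕1 = 1
s2 (pos 2,3,6,7): 1⊕0⊕0⊕1 = 0
s4 (pos 4,5,6,7): 1⊕0⊕0⊕1 = 0
Syndrome s4…s1 = 001 → error at position 1.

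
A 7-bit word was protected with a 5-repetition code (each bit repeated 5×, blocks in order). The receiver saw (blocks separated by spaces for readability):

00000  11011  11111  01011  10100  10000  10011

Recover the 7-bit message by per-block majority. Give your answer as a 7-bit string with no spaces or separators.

Block 1 (00000): 0 ones → 0
Block 2 (11011): 4 ones → 1
Block 3 (11111): 5 ones → 1
Block 4 (01011): 3 ones → 1
Block 5 (10100): 2 ones → 0
Block 6 (10000): 1 one → 0
Block 7 (10011): 3 ones → 1

0111001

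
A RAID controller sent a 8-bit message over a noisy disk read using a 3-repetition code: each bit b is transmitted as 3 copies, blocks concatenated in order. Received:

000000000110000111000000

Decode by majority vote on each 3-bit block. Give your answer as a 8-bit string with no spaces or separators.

00010100

Block 1 (000): 0 ones → 0
Block 2 (000): 0 ones → 0
Block 3 (000): 0 ones → 0
Block 4 (110): 2 ones → 1
Block 5 (000): 0 ones → 0
Block 6 (111): 3 ones → 1
Block 7 (000): 0 ones → 0
Block 8 (000): 0 ones → 0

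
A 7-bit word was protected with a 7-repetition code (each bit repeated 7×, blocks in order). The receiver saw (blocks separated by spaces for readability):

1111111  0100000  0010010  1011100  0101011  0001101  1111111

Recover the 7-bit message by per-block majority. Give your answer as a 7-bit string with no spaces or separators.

1001101

Block 1 (1111111): 7 ones → 1
Block 2 (0100000): 1 one → 0
Block 3 (0010010): 2 ones → 0
Block 4 (1011100): 4 ones → 1
Block 5 (0101011): 4 ones → 1
Block 6 (0001101): 3 ones → 0
Block 7 (1111111): 7 ones → 1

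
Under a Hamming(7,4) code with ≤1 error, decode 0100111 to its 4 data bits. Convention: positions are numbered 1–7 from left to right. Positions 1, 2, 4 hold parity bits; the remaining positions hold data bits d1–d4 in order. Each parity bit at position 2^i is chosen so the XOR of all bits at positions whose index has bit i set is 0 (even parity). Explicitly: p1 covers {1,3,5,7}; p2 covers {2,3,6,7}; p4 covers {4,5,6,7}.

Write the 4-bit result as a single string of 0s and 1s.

0101

s1 (pos 1,3,5,7): 0⊕0⊕1⊕1 = 0
s2 (pos 2,3,6,7): 1⊕0⊕1⊕1 = 1
s4 (pos 4,5,6,7): 0⊕1⊕1⊕1 = 1
Syndrome s4…s1 = 110 → error at position 6.
Flip position 6: 0100111 → 0100101
Read data bits from positions 3,5,6,7: 0101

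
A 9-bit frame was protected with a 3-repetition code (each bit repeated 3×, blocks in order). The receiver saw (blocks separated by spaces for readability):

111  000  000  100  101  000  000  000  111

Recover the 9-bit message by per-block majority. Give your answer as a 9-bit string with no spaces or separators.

Block 1 (111): 3 ones → 1
Block 2 (000): 0 ones → 0
Block 3 (000): 0 ones → 0
Block 4 (100): 1 one → 0
Block 5 (101): 2 ones → 1
Block 6 (000): 0 ones → 0
Block 7 (000): 0 ones → 0
Block 8 (000): 0 ones → 0
Block 9 (111): 3 ones → 1

100010001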